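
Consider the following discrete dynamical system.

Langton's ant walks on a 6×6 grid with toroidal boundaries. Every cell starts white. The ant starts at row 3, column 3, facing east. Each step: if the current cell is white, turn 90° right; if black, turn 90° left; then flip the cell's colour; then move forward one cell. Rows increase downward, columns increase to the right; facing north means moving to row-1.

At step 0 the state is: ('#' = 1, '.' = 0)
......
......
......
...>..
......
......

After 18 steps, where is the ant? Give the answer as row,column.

[0] ......
......
......
...>..
......
......
[1] ......
......
......
...#..
...v..
......
[2] ......
......
......
...#..
..<#..
......
[3] ......
......
......
..^#..
..##..
......
[4] ......
......
......
..#>..
..##..
......
[5] ......
......
...^..
..#...
..##..
......
[6] ......
......
...#>.
..#...
..##..
......
[7] ......
......
...##.
..#.v.
..##..
......
[8] ......
......
...##.
..#<#.
..##..
......
[9] ......
......
...^#.
..###.
..##..
......
[10] ......
......
..<.#.
..###.
..##..
......
[11] ......
..^...
..#.#.
..###.
..##..
......
[12] ......
..#>..
..#.#.
..###.
..##..
......
[13] ......
..##..
..#v#.
..###.
..##..
......
[14] ......
..##..
..<##.
..###.
..##..
......
[15] ......
..##..
...##.
..v##.
..##..
......
[16] ......
..##..
...##.
...>#.
..##..
......
[17] ......
..##..
...^#.
....#.
..##..
......
[18] ......
..##..
..<.#.
....#.
..##..
......

2,2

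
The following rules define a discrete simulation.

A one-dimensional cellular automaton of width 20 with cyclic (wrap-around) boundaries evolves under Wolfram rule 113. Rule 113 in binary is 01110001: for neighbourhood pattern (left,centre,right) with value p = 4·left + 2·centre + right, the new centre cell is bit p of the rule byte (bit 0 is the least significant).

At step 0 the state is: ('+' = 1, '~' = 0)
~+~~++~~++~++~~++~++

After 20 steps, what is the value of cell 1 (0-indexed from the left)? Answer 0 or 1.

1

[0] ~+~~++~~++~++~~++~++
[1] +~+~~++~~++~++~~++~+
[2] ++~+~~++~~++~++~~++~
[3] ~++~+~~++~~++~++~~++
[4] +~++~+~~++~~++~++~~+
[5] ++~++~+~~++~~++~++~~
[6] ~++~++~+~~++~~++~++~
[7] ~~++~++~+~~++~~++~++
[8] +~~++~++~+~~++~~++~+
[9] ++~~++~++~+~~++~~++~
[10] ~++~~++~++~+~~++~~++
[11] +~++~~++~++~+~~++~~+
[12] ++~++~~++~++~+~~++~~
[13] ~++~++~~++~++~+~~++~
[14] ~~++~++~~++~++~+~~++
[15] +~~++~++~~++~++~+~~+
[16] ++~~++~++~~++~++~+~~
[17] ~++~~++~++~~++~++~+~
[18] ~~++~~++~++~~++~++~+
[19] +~~++~~++~++~~++~++~
[20] ~+~~++~~++~++~~++~++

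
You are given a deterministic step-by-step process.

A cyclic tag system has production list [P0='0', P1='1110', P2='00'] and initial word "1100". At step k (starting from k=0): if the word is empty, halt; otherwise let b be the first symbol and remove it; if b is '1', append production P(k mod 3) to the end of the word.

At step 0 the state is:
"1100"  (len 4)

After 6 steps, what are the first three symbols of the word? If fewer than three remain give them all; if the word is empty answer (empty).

gen 0: "1100"  (len 4)
gen 1: "1000"  (len 4)
gen 2: "0001110"  (len 7)
gen 3: "001110"  (len 6)
gen 4: "01110"  (len 5)
gen 5: "1110"  (len 4)
gen 6: "11000"  (len 5)

110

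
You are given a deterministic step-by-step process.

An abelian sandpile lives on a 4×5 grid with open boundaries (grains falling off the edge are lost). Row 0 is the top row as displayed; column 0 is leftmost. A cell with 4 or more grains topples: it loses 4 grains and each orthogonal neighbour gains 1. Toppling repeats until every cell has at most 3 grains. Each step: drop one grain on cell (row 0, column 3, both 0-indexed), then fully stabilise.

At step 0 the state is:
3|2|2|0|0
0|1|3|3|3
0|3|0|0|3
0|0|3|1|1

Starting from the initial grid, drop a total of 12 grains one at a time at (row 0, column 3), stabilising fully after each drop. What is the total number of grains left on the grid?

31

t=0: 3|2|2|0|0
0|1|3|3|3
0|3|0|0|3
0|0|3|1|1
t=1: 3|2|2|1|0
0|1|3|3|3
0|3|0|0|3
0|0|3|1|1
t=2: 3|2|2|2|0
0|1|3|3|3
0|3|0|0|3
0|0|3|1|1
t=3: 3|2|2|3|0
0|1|3|3|3
0|3|0|0|3
0|0|3|1|1
t=4: 3|3|0|2|2
0|2|1|2|1
0|3|1|2|0
0|0|3|1|2
t=5: 3|3|0|3|2
0|2|1|2|1
0|3|1|2|0
0|0|3|1|2
t=6: 3|3|1|0|3
0|2|1|3|1
0|3|1|2|0
0|0|3|1|2
t=7: 3|3|1|1|3
0|2|1|3|1
0|3|1|2|0
0|0|3|1|2
t=8: 3|3|1|2|3
0|2|1|3|1
0|3|1|2|0
0|0|3|1|2
t=9: 3|3|1|3|3
0|2|1|3|1
0|3|1|2|0
0|0|3|1|2
t=10: 3|3|2|2|0
0|2|2|0|3
0|3|1|3|0
0|0|3|1|2
t=11: 3|3|2|3|0
0|2|2|0|3
0|3|1|3|0
0|0|3|1|2
t=12: 3|3|3|0|1
0|2|2|1|3
0|3|1|3|0
0|0|3|1|2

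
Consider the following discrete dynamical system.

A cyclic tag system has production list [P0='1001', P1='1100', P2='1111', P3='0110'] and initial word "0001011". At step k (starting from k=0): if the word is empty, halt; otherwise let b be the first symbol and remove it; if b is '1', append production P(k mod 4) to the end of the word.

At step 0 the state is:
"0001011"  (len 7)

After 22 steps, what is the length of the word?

0) "0001011"  (len 7)
1) "001011"  (len 6)
2) "01011"  (len 5)
3) "1011"  (len 4)
4) "0110110"  (len 7)
5) "110110"  (len 6)
6) "101101100"  (len 9)
7) "011011001111"  (len 12)
8) "11011001111"  (len 11)
9) "10110011111001"  (len 14)
10) "01100111110011100"  (len 17)
11) "1100111110011100"  (len 16)
12) "1001111100111000110"  (len 19)
13) "0011111001110001101001"  (len 22)
14) "011111001110001101001"  (len 21)
15) "11111001110001101001"  (len 20)
16) "11110011100011010010110"  (len 23)
17) "11100111000110100101101001"  (len 26)
18) "11001110001101001011010011100"  (len 29)
19) "10011100011010010110100111001111"  (len 32)
20) "00111000110100101101001110011110110"  (len 35)
21) "0111000110100101101001110011110110"  (len 34)
22) "111000110100101101001110011110110"  (len 33)

33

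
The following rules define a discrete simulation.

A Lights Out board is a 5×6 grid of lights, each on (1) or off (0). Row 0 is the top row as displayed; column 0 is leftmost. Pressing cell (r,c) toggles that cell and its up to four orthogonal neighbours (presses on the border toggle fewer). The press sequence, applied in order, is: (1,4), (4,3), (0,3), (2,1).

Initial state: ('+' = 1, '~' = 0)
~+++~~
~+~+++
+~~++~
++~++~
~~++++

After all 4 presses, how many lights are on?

8

t=0: ~+++~~
~+~+++
+~~++~
++~++~
~~++++
t=1: ~++++~
~+~~~~
+~~+~~
++~++~
~~++++
t=2: ~++++~
~+~~~~
+~~+~~
++~~+~
~~~~~+
t=3: ~+~~~~
~+~+~~
+~~+~~
++~~+~
~~~~~+
t=4: ~+~~~~
~~~+~~
~+++~~
+~~~+~
~~~~~+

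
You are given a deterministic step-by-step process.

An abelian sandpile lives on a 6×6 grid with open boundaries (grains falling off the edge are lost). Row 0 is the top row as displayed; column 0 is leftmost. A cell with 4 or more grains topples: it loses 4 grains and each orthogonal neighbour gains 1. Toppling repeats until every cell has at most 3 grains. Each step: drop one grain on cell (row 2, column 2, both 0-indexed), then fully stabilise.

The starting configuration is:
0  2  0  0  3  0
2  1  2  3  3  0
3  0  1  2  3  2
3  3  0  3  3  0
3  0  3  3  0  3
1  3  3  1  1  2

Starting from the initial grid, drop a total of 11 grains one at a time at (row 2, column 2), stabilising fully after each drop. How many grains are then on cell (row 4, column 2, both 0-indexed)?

0

0) 0  2  0  0  3  0
2  1  2  3  3  0
3  0  1  2  3  2
3  3  0  3  3  0
3  0  3  3  0  3
1  3  3  1  1  2
1) 0  2  0  0  3  0
2  1  2  3  3  0
3  0  2  2  3  2
3  3  0  3  3  0
3  0  3  3  0  3
1  3  3  1  1  2
2) 0  2  0  0  3  0
2  1  2  3  3  0
3  0  3  2  3  2
3  3  0  3  3  0
3  0  3  3  0  3
1  3  3  1  1  2
3) 0  2  0  0  3  0
2  1  3  3  3  0
3  1  0  3  3  2
3  3  1  3  3  0
3  0  3  3  0  3
1  3  3  1  1  2
4) 0  2  0  0  3  0
2  1  3  3  3  0
3  1  1  3  3  2
3  3  1  3  3  0
3  0  3  3  0  3
1  3  3  1  1  2
5) 0  2  0  0  3  0
2  1  3  3  3  0
3  1  2  3  3  2
3  3  1  3  3  0
3  0  3  3  0  3
1  3  3  1  1  2
6) 0  2  0  0  3  0
2  1  3  3  3  0
3  1  3  3  3  2
3  3  1  3  3  0
3  0  3  3  0  3
1  3  3  1  1  2
7) 0  2  1  2  0  1
3  3  2  3  2  1
1  1  1  1  3  3
2  3  3  0  2  1
1  0  3  2  2  3
3  1  1  3  1  2
8) 0  2  1  2  0  1
3  3  2  3  2  1
1  1  2  1  3  3
2  3  3  0  2  1
1  0  3  2  2  3
3  1  1  3  1  2
9) 0  2  1  2  0  1
3  3  2  3  2  1
1  1  3  1  3  3
2  3  3  0  2  1
1  0  3  2  2  3
3  1  1  3  1  2
10) 0  2  1  2  0  1
3  3  3  3  2  1
1  3  1  2  3  3
3  0  2  1  2  1
1  2  0  3  2  3
3  1  2  3  1  2
11) 0  2  1  2  0  1
3  3  3  3  2  1
1  3  2  2  3  3
3  0  2  1  2  1
1  2  0  3  2  3
3  1  2  3  1  2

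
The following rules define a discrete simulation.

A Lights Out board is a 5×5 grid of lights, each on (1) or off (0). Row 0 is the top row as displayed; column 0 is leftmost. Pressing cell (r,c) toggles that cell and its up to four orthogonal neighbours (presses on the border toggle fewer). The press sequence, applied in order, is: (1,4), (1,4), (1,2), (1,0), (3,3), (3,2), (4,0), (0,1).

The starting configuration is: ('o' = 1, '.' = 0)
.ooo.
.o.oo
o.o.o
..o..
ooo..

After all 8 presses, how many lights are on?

0) .ooo.
.o.oo
o.o.o
..o..
ooo..
1) .oooo
.o...
o.o..
..o..
ooo..
2) .ooo.
.o.oo
o.o.o
..o..
ooo..
3) .o.o.
..o.o
o...o
..o..
ooo..
4) oo.o.
ooo.o
....o
..o..
ooo..
5) oo.o.
ooo.o
...oo
...oo
oooo.
6) oo.o.
ooo.o
..ooo
.oo.o
oo.o.
7) oo.o.
ooo.o
..ooo
ooo.o
...o.
8) ..oo.
o.o.o
..ooo
ooo.o
...o.

13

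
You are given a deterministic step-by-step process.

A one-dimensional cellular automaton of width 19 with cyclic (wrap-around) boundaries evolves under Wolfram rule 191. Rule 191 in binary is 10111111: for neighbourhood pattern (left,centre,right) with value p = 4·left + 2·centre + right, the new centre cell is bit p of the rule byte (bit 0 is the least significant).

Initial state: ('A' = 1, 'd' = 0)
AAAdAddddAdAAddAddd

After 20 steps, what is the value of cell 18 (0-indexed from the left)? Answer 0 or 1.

t=0: AAAdAddddAdAAddAddd
t=1: AAdAAAAAAAAAdAAAAAA
t=2: AdAAAAAAAAAdAAAAAAA
t=3: dAAAAAAAAAdAAAAAAAA
t=4: AAAAAAAAAdAAAAAAAAd
t=5: AAAAAAAAdAAAAAAAAdA
t=6: AAAAAAAdAAAAAAAAdAA
t=7: AAAAAAdAAAAAAAAdAAA
t=8: AAAAAdAAAAAAAAdAAAA
t=9: AAAAdAAAAAAAAdAAAAA
t=10: AAAdAAAAAAAAdAAAAAA
t=11: AAdAAAAAAAAdAAAAAAA
t=12: AdAAAAAAAAdAAAAAAAA
t=13: dAAAAAAAAdAAAAAAAAA
t=14: AAAAAAAAdAAAAAAAAAd
t=15: AAAAAAAdAAAAAAAAAdA
t=16: AAAAAAdAAAAAAAAAdAA
t=17: AAAAAdAAAAAAAAAdAAA
t=18: AAAAdAAAAAAAAAdAAAA
t=19: AAAdAAAAAAAAAdAAAAA
t=20: AAdAAAAAAAAAdAAAAAA

1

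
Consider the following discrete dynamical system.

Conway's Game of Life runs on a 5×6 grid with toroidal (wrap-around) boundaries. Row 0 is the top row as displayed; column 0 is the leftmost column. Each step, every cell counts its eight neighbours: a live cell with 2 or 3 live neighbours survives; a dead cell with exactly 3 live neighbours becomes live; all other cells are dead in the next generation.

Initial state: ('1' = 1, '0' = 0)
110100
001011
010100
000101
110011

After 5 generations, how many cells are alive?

t=0: 110100
001011
010100
000101
110011
t=1: 000100
000011
100101
010101
010100
t=2: 001100
100101
001100
010101
100100
t=3: 111101
010000
010101
110100
110100
t=4: 000111
000101
010010
000101
000100
t=5: 001101
101101
101101
001100
001101

16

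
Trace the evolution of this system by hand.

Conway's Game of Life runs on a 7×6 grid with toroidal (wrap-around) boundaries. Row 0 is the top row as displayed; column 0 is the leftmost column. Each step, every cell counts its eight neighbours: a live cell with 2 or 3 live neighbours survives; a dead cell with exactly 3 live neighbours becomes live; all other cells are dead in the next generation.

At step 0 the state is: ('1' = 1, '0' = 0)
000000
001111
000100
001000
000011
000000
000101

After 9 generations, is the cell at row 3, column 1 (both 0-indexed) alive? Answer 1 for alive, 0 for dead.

[0] 000000
001111
000100
001000
000011
000000
000101
[1] 001001
001110
000000
000110
000000
000001
000000
[2] 001010
001110
001000
000000
000010
000000
000000
[3] 001010
011010
001000
000000
000000
000000
000000
[4] 011000
011000
011100
000000
000000
000000
000000
[5] 011000
100000
010100
001000
000000
000000
000000
[6] 010000
100000
011000
001000
000000
000000
000000
[7] 000000
101000
011000
011000
000000
000000
000000
[8] 000000
001000
100100
011000
000000
000000
000000
[9] 000000
000000
000100
011000
000000
000000
000000

1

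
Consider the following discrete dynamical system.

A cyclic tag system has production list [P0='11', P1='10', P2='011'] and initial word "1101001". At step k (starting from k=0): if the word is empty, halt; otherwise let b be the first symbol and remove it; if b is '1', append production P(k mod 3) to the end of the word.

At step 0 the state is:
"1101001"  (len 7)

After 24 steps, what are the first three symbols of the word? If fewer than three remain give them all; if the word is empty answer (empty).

111

[0] "1101001"  (len 7)
[1] "10100111"  (len 8)
[2] "010011110"  (len 9)
[3] "10011110"  (len 8)
[4] "001111011"  (len 9)
[5] "01111011"  (len 8)
[6] "1111011"  (len 7)
[7] "11101111"  (len 8)
[8] "110111110"  (len 9)
[9] "10111110011"  (len 11)
[10] "011111001111"  (len 12)
[11] "11111001111"  (len 11)
[12] "1111001111011"  (len 13)
[13] "11100111101111"  (len 14)
[14] "110011110111110"  (len 15)
[15] "10011110111110011"  (len 17)
[16] "001111011111001111"  (len 18)
[17] "01111011111001111"  (len 17)
[18] "1111011111001111"  (len 16)
[19] "11101111100111111"  (len 17)
[20] "110111110011111110"  (len 18)
[21] "10111110011111110011"  (len 20)
[22] "011111001111111001111"  (len 21)
[23] "11111001111111001111"  (len 20)
[24] "1111001111111001111011"  (len 22)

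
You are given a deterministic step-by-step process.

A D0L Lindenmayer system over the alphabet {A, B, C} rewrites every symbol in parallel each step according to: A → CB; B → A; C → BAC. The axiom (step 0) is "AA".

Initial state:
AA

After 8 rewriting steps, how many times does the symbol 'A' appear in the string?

gen 0: AA
gen 1: CBCB
gen 2: BACABACA
gen 3: ACBBACCBACBBACCB
gen 4: CBBACAACBBACBACACBBACAACBBACBACA
gen 5: BACAACBBACCBCBBACAACBBACACBBACCBBACAACBBACCBCBBACAACBBACACBBACCB
gen 6: ACBBACCBCBBACAACBBACBACABACAACBBACCBCBBACAACBBACCBBACAACBB…CBCBBACAACBBACBACABACAACBBACCBCBBACAACBBACCBBACAACBBACBACA  (len 128)
gen 7: CBBACAACBBACBACABACAACBBACCBCBBACAACBBACACBBACCBACBBACCBCB…CABACAACBBACCBCBBACAACBBACBACAACBBACCBCBBACAACBBACACBBACCB  (len 256)
gen 8: BACAACBBACCBCBBACAACBBACACBBACCBACBBACCBCBBACAACBBACBACABA…CBCBBACAACBBACBACABACAACBBACCBCBBACAACBBACCBBACAACBBACBACA  (len 512)

172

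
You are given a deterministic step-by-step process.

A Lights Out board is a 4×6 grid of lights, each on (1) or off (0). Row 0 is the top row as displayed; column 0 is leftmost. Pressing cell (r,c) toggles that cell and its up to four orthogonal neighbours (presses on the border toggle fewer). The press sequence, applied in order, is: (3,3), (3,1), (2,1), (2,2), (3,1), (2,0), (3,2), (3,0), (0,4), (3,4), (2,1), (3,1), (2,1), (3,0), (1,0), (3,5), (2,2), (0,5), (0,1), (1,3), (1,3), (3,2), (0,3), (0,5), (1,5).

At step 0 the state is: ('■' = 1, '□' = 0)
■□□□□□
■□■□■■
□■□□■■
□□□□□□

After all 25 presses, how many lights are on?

step 0: ■□□□□□
■□■□■■
□■□□■■
□□□□□□
step 1: ■□□□□□
■□■□■■
□■□■■■
□□■■■□
step 2: ■□□□□□
■□■□■■
□□□■■■
■■□■■□
step 3: ■□□□□□
■■■□■■
■■■■■■
■□□■■□
step 4: ■□□□□□
■■□□■■
■□□□■■
■□■■■□
step 5: ■□□□□□
■■□□■■
■■□□■■
□■□■■□
step 6: ■□□□□□
□■□□■■
□□□□■■
■■□■■□
step 7: ■□□□□□
□■□□■■
□□■□■■
■□■□■□
step 8: ■□□□□□
□■□□■■
■□■□■■
□■■□■□
step 9: ■□□■■■
□■□□□■
■□■□■■
□■■□■□
step 10: ■□□■■■
□■□□□■
■□■□□■
□■■■□■
step 11: ■□□■■■
□□□□□■
□■□□□■
□□■■□■
step 12: ■□□■■■
□□□□□■
□□□□□■
■■□■□■
step 13: ■□□■■■
□■□□□■
■■■□□■
■□□■□■
step 14: ■□□■■■
□■□□□■
□■■□□■
□■□■□■
step 15: □□□■■■
■□□□□■
■■■□□■
□■□■□■
step 16: □□□■■■
■□□□□■
■■■□□□
□■□■■□
step 17: □□□■■■
■□■□□■
■□□■□□
□■■■■□
step 18: □□□■□□
■□■□□□
■□□■□□
□■■■■□
step 19: ■■■■□□
■■■□□□
■□□■□□
□■■■■□
step 20: ■■■□□□
■■□■■□
■□□□□□
□■■■■□
step 21: ■■■■□□
■■■□□□
■□□■□□
□■■■■□
step 22: ■■■■□□
■■■□□□
■□■■□□
□□□□■□
step 23: ■■□□■□
■■■■□□
■□■■□□
□□□□■□
step 24: ■■□□□■
■■■■□■
■□■■□□
□□□□■□
step 25: ■■□□□□
■■■■■□
■□■■□■
□□□□■□

12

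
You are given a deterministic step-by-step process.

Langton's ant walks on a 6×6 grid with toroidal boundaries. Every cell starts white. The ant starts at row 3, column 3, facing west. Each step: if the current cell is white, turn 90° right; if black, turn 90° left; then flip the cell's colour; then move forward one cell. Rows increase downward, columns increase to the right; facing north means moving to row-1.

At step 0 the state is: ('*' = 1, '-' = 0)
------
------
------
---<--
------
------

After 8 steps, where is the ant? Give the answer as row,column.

t=0: ------
------
------
---<--
------
------
t=1: ------
------
---^--
---*--
------
------
t=2: ------
------
---*>-
---*--
------
------
t=3: ------
------
---**-
---*v-
------
------
t=4: ------
------
---**-
---<*-
------
------
t=5: ------
------
---**-
----*-
---v--
------
t=6: ------
------
---**-
----*-
--<*--
------
t=7: ------
------
---**-
--^-*-
--**--
------
t=8: ------
------
---**-
--*>*-
--**--
------

3,3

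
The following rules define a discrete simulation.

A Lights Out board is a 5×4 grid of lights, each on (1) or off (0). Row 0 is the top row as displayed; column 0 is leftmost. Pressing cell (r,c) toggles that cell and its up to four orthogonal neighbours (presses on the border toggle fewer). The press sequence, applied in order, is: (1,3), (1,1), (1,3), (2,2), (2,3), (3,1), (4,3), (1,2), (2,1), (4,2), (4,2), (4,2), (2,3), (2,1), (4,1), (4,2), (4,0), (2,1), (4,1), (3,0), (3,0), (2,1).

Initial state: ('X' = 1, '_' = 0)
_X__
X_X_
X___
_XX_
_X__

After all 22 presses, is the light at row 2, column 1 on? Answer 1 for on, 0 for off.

0) _X__
X_X_
X___
_XX_
_X__
1) _X_X
X__X
X__X
_XX_
_X__
2) ___X
_XXX
XX_X
_XX_
_X__
3) ____
_X__
XX__
_XX_
_X__
4) ____
_XX_
X_XX
_X__
_X__
5) ____
_XXX
X___
_X_X
_X__
6) ____
_XXX
XX__
X_XX
____
7) ____
_XXX
XX__
X_X_
__XX
8) __X_
____
XXX_
X_X_
__XX
9) __X_
_X__
____
XXX_
__XX
10) __X_
_X__
____
XX__
_X__
11) __X_
_X__
____
XXX_
__XX
12) __X_
_X__
____
XX__
_X__
13) __X_
_X_X
__XX
XX_X
_X__
14) __X_
___X
XX_X
X__X
_X__
15) __X_
___X
XX_X
XX_X
X_X_
16) __X_
___X
XX_X
XXXX
XX_X
17) __X_
___X
XX_X
_XXX
___X
18) __X_
_X_X
__XX
__XX
___X
19) __X_
_X_X
__XX
_XXX
XXXX
20) __X_
_X_X
X_XX
X_XX
_XXX
21) __X_
_X_X
__XX
_XXX
XXXX
22) __X_
___X
XX_X
__XX
XXXX

1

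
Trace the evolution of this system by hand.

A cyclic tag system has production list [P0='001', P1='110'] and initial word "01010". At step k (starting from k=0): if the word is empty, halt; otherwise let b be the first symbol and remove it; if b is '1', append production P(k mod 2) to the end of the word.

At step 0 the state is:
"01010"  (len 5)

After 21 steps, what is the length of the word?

k=0  "01010"  (len 5)
k=1  "1010"  (len 4)
k=2  "010110"  (len 6)
k=3  "10110"  (len 5)
k=4  "0110110"  (len 7)
k=5  "110110"  (len 6)
k=6  "10110110"  (len 8)
k=7  "0110110001"  (len 10)
k=8  "110110001"  (len 9)
k=9  "10110001001"  (len 11)
k=10  "0110001001110"  (len 13)
k=11  "110001001110"  (len 12)
k=12  "10001001110110"  (len 14)
k=13  "0001001110110001"  (len 16)
k=14  "001001110110001"  (len 15)
k=15  "01001110110001"  (len 14)
k=16  "1001110110001"  (len 13)
k=17  "001110110001001"  (len 15)
k=18  "01110110001001"  (len 14)
k=19  "1110110001001"  (len 13)
k=20  "110110001001110"  (len 15)
k=21  "10110001001110001"  (len 17)

17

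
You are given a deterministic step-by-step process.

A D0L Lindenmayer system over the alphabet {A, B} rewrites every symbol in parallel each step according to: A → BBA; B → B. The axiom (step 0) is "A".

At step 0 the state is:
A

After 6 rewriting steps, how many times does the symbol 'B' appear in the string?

step 0: A
step 1: BBA
step 2: BBBBA
step 3: BBBBBBA
step 4: BBBBBBBBA
step 5: BBBBBBBBBBA
step 6: BBBBBBBBBBBBA

12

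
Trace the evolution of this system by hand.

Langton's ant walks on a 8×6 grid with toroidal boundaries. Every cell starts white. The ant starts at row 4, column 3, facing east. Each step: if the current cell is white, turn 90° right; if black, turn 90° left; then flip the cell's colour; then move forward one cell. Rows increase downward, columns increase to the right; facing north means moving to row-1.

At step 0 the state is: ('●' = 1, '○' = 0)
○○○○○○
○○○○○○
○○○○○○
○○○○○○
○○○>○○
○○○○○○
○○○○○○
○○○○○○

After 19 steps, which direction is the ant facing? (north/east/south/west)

gen 0: ○○○○○○
○○○○○○
○○○○○○
○○○○○○
○○○>○○
○○○○○○
○○○○○○
○○○○○○
gen 1: ○○○○○○
○○○○○○
○○○○○○
○○○○○○
○○○●○○
○○○v○○
○○○○○○
○○○○○○
gen 2: ○○○○○○
○○○○○○
○○○○○○
○○○○○○
○○○●○○
○○<●○○
○○○○○○
○○○○○○
gen 3: ○○○○○○
○○○○○○
○○○○○○
○○○○○○
○○^●○○
○○●●○○
○○○○○○
○○○○○○
gen 4: ○○○○○○
○○○○○○
○○○○○○
○○○○○○
○○●>○○
○○●●○○
○○○○○○
○○○○○○
gen 5: ○○○○○○
○○○○○○
○○○○○○
○○○^○○
○○●○○○
○○●●○○
○○○○○○
○○○○○○
gen 6: ○○○○○○
○○○○○○
○○○○○○
○○○●>○
○○●○○○
○○●●○○
○○○○○○
○○○○○○
gen 7: ○○○○○○
○○○○○○
○○○○○○
○○○●●○
○○●○v○
○○●●○○
○○○○○○
○○○○○○
gen 8: ○○○○○○
○○○○○○
○○○○○○
○○○●●○
○○●<●○
○○●●○○
○○○○○○
○○○○○○
gen 9: ○○○○○○
○○○○○○
○○○○○○
○○○^●○
○○●●●○
○○●●○○
○○○○○○
○○○○○○
gen 10: ○○○○○○
○○○○○○
○○○○○○
○○<○●○
○○●●●○
○○●●○○
○○○○○○
○○○○○○
gen 11: ○○○○○○
○○○○○○
○○^○○○
○○●○●○
○○●●●○
○○●●○○
○○○○○○
○○○○○○
gen 12: ○○○○○○
○○○○○○
○○●>○○
○○●○●○
○○●●●○
○○●●○○
○○○○○○
○○○○○○
gen 13: ○○○○○○
○○○○○○
○○●●○○
○○●v●○
○○●●●○
○○●●○○
○○○○○○
○○○○○○
gen 14: ○○○○○○
○○○○○○
○○●●○○
○○<●●○
○○●●●○
○○●●○○
○○○○○○
○○○○○○
gen 15: ○○○○○○
○○○○○○
○○●●○○
○○○●●○
○○v●●○
○○●●○○
○○○○○○
○○○○○○
gen 16: ○○○○○○
○○○○○○
○○●●○○
○○○●●○
○○○>●○
○○●●○○
○○○○○○
○○○○○○
gen 17: ○○○○○○
○○○○○○
○○●●○○
○○○^●○
○○○○●○
○○●●○○
○○○○○○
○○○○○○
gen 18: ○○○○○○
○○○○○○
○○●●○○
○○<○●○
○○○○●○
○○●●○○
○○○○○○
○○○○○○
gen 19: ○○○○○○
○○○○○○
○○^●○○
○○●○●○
○○○○●○
○○●●○○
○○○○○○
○○○○○○

north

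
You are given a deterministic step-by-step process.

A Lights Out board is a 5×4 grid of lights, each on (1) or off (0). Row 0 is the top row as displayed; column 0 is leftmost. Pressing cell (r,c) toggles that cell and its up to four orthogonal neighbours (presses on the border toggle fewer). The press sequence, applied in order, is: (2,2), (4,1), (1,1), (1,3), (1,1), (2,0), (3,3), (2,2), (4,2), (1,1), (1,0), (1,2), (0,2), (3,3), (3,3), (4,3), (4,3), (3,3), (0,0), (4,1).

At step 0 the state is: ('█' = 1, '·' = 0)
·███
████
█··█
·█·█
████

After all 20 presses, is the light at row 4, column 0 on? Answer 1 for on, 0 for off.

1

[0] ·███
████
█··█
·█·█
████
[1] ·███
██·█
███·
·███
████
[2] ·███
██·█
███·
··██
···█
[3] ··██
··██
█·█·
··██
···█
[4] ··█·
····
█·██
··██
···█
[5] ·██·
███·
████
··██
···█
[6] ·██·
·██·
··██
█·██
···█
[7] ·██·
·██·
··█·
█···
····
[8] ·██·
·█··
·█·█
█·█·
····
[9] ·██·
·█··
·█·█
█···
·███
[10] ··█·
█·█·
···█
█···
·███
[11] █·█·
·██·
█··█
█···
·███
[12] █···
···█
█·██
█···
·███
[13] ████
··██
█·██
█···
·███
[14] ████
··██
█·█·
█·██
·██·
[15] ████
··██
█·██
█···
·███
[16] ████
··██
█·██
█··█
·█··
[17] ████
··██
█·██
█···
·███
[18] ████
··██
█·█·
█·██
·██·
[19] ··██
█·██
█·█·
█·██
·██·
[20] ··██
█·██
█·█·
████
█···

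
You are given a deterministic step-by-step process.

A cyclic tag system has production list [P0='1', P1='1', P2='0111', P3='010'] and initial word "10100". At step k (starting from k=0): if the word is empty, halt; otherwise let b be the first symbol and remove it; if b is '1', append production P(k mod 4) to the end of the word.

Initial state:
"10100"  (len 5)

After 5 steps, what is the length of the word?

k=0  "10100"  (len 5)
k=1  "01001"  (len 5)
k=2  "1001"  (len 4)
k=3  "0010111"  (len 7)
k=4  "010111"  (len 6)
k=5  "10111"  (len 5)

5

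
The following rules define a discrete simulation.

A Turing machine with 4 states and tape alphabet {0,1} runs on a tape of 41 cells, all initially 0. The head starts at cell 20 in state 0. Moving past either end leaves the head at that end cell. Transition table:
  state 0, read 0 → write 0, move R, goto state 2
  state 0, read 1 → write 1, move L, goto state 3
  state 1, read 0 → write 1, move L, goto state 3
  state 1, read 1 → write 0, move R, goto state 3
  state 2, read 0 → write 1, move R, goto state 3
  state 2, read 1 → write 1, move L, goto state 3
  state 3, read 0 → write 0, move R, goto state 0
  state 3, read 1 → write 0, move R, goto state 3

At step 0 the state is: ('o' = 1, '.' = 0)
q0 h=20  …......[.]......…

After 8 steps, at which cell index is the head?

28

k=0  q0 h=20  …......[.]......…
k=1  q2 h=21  …......[.]......…
k=2  q3 h=22  ….....o[.]......…
k=3  q0 h=23  …....o.[.]......…
k=4  q2 h=24  …...o..[.]......…
k=5  q3 h=25  …..o..o[.]......…
k=6  q0 h=26  ….o..o.[.]......…
k=7  q2 h=27  …o..o..[.]......…
k=8  q3 h=28  …..o..o[.]......…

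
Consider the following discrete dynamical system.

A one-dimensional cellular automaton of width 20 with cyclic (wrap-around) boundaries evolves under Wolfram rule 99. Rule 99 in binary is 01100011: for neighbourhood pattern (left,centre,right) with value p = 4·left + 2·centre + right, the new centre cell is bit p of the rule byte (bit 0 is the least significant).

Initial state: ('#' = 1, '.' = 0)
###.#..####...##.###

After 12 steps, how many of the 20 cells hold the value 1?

step 0: ###.#..####...##.###
step 1: ..##..#...#.##.##...
step 2: ##.#.#..##.#.##.#.##
step 3: .##.#..#.##.#.##.#..
step 4: #.##..#.#.##.#.##..#
step 5: ##.#.#.#.#.##.#.#.#.
step 6: .##.#.#.#.#.##.#.#.#
step 7: #.##.#.#.#.#.##.#.#.
step 8: .#.##.#.#.#.#.##.#.#
step 9: #.#.##.#.#.#.#.##.#.
step 10: .#.#.##.#.#.#.#.##.#
step 11: #.#.#.##.#.#.#.#.##.
step 12: .#.#.#.##.#.#.#.#.##

11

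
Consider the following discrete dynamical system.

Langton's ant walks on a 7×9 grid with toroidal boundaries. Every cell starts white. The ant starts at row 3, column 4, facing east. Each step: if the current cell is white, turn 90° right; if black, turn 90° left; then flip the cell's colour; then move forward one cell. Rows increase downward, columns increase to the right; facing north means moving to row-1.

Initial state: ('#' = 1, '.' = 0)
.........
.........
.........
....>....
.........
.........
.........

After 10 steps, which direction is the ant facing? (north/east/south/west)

step 0: .........
.........
.........
....>....
.........
.........
.........
step 1: .........
.........
.........
....#....
....v....
.........
.........
step 2: .........
.........
.........
....#....
...<#....
.........
.........
step 3: .........
.........
.........
...^#....
...##....
.........
.........
step 4: .........
.........
.........
...#>....
...##....
.........
.........
step 5: .........
.........
....^....
...#.....
...##....
.........
.........
step 6: .........
.........
....#>...
...#.....
...##....
.........
.........
step 7: .........
.........
....##...
...#.v...
...##....
.........
.........
step 8: .........
.........
....##...
...#<#...
...##....
.........
.........
step 9: .........
.........
....^#...
...###...
...##....
.........
.........
step 10: .........
.........
...<.#...
...###...
...##....
.........
.........

west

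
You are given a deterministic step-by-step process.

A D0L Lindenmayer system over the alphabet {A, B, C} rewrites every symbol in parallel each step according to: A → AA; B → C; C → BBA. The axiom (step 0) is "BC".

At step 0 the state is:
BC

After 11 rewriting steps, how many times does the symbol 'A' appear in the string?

t=0: BC
t=1: CBBA
t=2: BBACCAA
t=3: CCAABBABBAAAAA
t=4: BBABBAAAAACCAACCAAAAAAAAAA
t=5: CCAACCAAAAAAAAAABBABBAAAAABBABBAAAAAAAAAAAAAAAAAAAAA
t=6: BBABBAAAAABBABBAAAAAAAAAAAAAAAAAAAAACCAACCAAAAAAAAAACCAACCAAAAAAAAAAAAAAAAAAAAAAAAAAAAAAAAAAAAAAAAAA
t=7: CCAACCAAAAAAAAAACCAACCAAAAAAAAAAAAAAAAAAAAAAAAAAAAAAAAAAAA…AAAAAAAAAAAAAAAAAAAAAAAAAAAAAAAAAAAAAAAAAAAAAAAAAAAAAAAAAA  (len 200)
t=8: BBABBAAAAABBABBAAAAAAAAAAAAAAAAAAAAABBABBAAAAABBABBAAAAAAA…AAAAAAAAAAAAAAAAAAAAAAAAAAAAAAAAAAAAAAAAAAAAAAAAAAAAAAAAAA  (len 392)
t=9: CCAACCAAAAAAAAAACCAACCAAAAAAAAAAAAAAAAAAAAAAAAAAAAAAAAAAAA…AAAAAAAAAAAAAAAAAAAAAAAAAAAAAAAAAAAAAAAAAAAAAAAAAAAAAAAAAA  (len 784)
t=10: BBABBAAAAABBABBAAAAAAAAAAAAAAAAAAAAABBABBAAAAABBABBAAAAAAA…AAAAAAAAAAAAAAAAAAAAAAAAAAAAAAAAAAAAAAAAAAAAAAAAAAAAAAAAAA  (len 1552)
t=11: CCAACCAAAAAAAAAACCAACCAAAAAAAAAAAAAAAAAAAAAAAAAAAAAAAAAAAA…AAAAAAAAAAAAAAAAAAAAAAAAAAAAAAAAAAAAAAAAAAAAAAAAAAAAAAAAAA  (len 3104)

3008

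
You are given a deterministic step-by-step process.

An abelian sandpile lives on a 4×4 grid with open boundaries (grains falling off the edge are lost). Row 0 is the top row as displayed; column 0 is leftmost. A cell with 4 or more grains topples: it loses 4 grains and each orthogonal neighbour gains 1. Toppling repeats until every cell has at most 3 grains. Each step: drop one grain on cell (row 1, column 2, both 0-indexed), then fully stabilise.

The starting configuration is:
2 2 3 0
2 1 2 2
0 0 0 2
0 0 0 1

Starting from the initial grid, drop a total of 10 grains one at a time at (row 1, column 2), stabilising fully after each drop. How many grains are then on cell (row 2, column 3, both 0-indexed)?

3

t=0: 2 2 3 0
2 1 2 2
0 0 0 2
0 0 0 1
t=1: 2 2 3 0
2 1 3 2
0 0 0 2
0 0 0 1
t=2: 2 3 0 1
2 2 1 3
0 0 1 2
0 0 0 1
t=3: 2 3 0 1
2 2 2 3
0 0 1 2
0 0 0 1
t=4: 2 3 0 1
2 2 3 3
0 0 1 2
0 0 0 1
t=5: 2 3 1 2
2 3 1 0
0 0 2 3
0 0 0 1
t=6: 2 3 1 2
2 3 2 0
0 0 2 3
0 0 0 1
t=7: 2 3 1 2
2 3 3 0
0 0 2 3
0 0 0 1
t=8: 3 0 3 2
3 1 1 1
0 1 3 3
0 0 0 1
t=9: 3 0 3 2
3 1 2 1
0 1 3 3
0 0 0 1
t=10: 3 0 3 2
3 1 3 1
0 1 3 3
0 0 0 1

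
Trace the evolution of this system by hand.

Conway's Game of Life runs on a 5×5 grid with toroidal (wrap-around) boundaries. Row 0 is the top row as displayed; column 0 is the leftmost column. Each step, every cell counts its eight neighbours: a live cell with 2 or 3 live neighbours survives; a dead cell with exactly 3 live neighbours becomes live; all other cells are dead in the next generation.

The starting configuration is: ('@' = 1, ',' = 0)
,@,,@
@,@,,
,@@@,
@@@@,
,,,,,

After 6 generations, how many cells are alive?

2

t=0: ,@,,@
@,@,,
,@@@,
@@@@,
,,,,,
t=1: @@,,,
@,,,@
,,,,,
@,,@@
,,,@@
t=2: ,@,@,
@@,,@
,,,@,
@,,@,
,@@@,
t=3: ,,,@,
@@,@@
,@@@,
,@,@,
@@,@,
t=4: ,,,@,
@@,,,
,,,,,
,,,@,
@@,@,
t=5: ,,,,,
,,,,,
,,,,,
,,@,@
,,,@,
t=6: ,,,,,
,,,,,
,,,,,
,,,@,
,,,@,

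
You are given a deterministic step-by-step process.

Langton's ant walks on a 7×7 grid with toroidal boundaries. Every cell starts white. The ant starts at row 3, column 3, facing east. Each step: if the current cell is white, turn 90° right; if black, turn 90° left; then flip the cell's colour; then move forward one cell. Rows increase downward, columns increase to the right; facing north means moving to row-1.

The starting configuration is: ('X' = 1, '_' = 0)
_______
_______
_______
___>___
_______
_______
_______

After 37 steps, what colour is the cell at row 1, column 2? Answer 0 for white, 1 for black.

0

k=0  _______
_______
_______
___>___
_______
_______
_______
k=1  _______
_______
_______
___X___
___v___
_______
_______
k=2  _______
_______
_______
___X___
__<X___
_______
_______
k=3  _______
_______
_______
__^X___
__XX___
_______
_______
k=4  _______
_______
_______
__X>___
__XX___
_______
_______
k=5  _______
_______
___^___
__X____
__XX___
_______
_______
k=6  _______
_______
___X>__
__X____
__XX___
_______
_______
k=7  _______
_______
___XX__
__X_v__
__XX___
_______
_______
k=8  _______
_______
___XX__
__X<X__
__XX___
_______
_______
k=9  _______
_______
___^X__
__XXX__
__XX___
_______
_______
k=10  _______
_______
__<_X__
__XXX__
__XX___
_______
_______
k=11  _______
__^____
__X_X__
__XXX__
__XX___
_______
_______
k=12  _______
__X>___
__X_X__
__XXX__
__XX___
_______
_______
k=13  _______
__XX___
__XvX__
__XXX__
__XX___
_______
_______
k=14  _______
__XX___
__<XX__
__XXX__
__XX___
_______
_______
k=15  _______
__XX___
___XX__
__vXX__
__XX___
_______
_______
k=16  _______
__XX___
___XX__
___>X__
__XX___
_______
_______
k=17  _______
__XX___
___^X__
____X__
__XX___
_______
_______
k=18  _______
__XX___
__<_X__
____X__
__XX___
_______
_______
k=19  _______
__^X___
__X_X__
____X__
__XX___
_______
_______
k=20  _______
_<_X___
__X_X__
____X__
__XX___
_______
_______
k=21  _^_____
_X_X___
__X_X__
____X__
__XX___
_______
_______
k=22  _X>____
_X_X___
__X_X__
____X__
__XX___
_______
_______
k=23  _XX____
_XvX___
__X_X__
____X__
__XX___
_______
_______
k=24  _XX____
_<XX___
__X_X__
____X__
__XX___
_______
_______
k=25  _XX____
__XX___
_vX_X__
____X__
__XX___
_______
_______
k=26  _XX____
__XX___
<XX_X__
____X__
__XX___
_______
_______
k=27  _XX____
^_XX___
XXX_X__
____X__
__XX___
_______
_______
k=28  _XX____
X>XX___
XXX_X__
____X__
__XX___
_______
_______
k=29  _XX____
XXXX___
XvX_X__
____X__
__XX___
_______
_______
k=30  _XX____
XXXX___
X_>_X__
____X__
__XX___
_______
_______
k=31  _XX____
XX^X___
X___X__
____X__
__XX___
_______
_______
k=32  _XX____
X<_X___
X___X__
____X__
__XX___
_______
_______
k=33  _XX____
X__X___
Xv__X__
____X__
__XX___
_______
_______
k=34  _XX____
X__X___
<X__X__
____X__
__XX___
_______
_______
k=35  _XX____
X__X___
_X__X__
v___X__
__XX___
_______
_______
k=36  _XX____
X__X___
_X__X__
X___X_<
__XX___
_______
_______
k=37  _XX____
X__X___
_X__X_^
X___X_X
__XX___
_______
_______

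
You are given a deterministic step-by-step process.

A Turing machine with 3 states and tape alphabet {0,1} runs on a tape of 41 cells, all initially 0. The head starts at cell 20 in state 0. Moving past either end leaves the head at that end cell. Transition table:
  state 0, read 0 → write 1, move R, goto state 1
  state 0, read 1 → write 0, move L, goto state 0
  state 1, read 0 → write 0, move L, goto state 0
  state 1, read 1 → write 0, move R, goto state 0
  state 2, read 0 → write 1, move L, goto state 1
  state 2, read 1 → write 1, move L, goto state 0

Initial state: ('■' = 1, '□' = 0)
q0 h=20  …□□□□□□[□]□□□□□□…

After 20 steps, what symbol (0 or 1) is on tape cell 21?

0

[0] q0 h=20  …□□□□□□[□]□□□□□□…
[1] q1 h=21  …□□□□□■[□]□□□□□□…
[2] q0 h=20  …□□□□□□[■]□□□□□□…
[3] q0 h=19  …□□□□□□[□]□□□□□□…
[4] q1 h=20  …□□□□□■[□]□□□□□□…
[5] q0 h=19  …□□□□□□[■]□□□□□□…
[6] q0 h=18  …□□□□□□[□]□□□□□□…
[7] q1 h=19  …□□□□□■[□]□□□□□□…
[8] q0 h=18  …□□□□□□[■]□□□□□□…
[9] q0 h=17  …□□□□□□[□]□□□□□□…
[10] q1 h=18  …□□□□□■[□]□□□□□□…
[11] q0 h=17  …□□□□□□[■]□□□□□□…
[12] q0 h=16  …□□□□□□[□]□□□□□□…
[13] q1 h=17  …□□□□□■[□]□□□□□□…
[14] q0 h=16  …□□□□□□[■]□□□□□□…
[15] q0 h=15  …□□□□□□[□]□□□□□□…
[16] q1 h=16  …□□□□□■[□]□□□□□□…
[17] q0 h=15  …□□□□□□[■]□□□□□□…
[18] q0 h=14  …□□□□□□[□]□□□□□□…
[19] q1 h=15  …□□□□□■[□]□□□□□□…
[20] q0 h=14  …□□□□□□[■]□□□□□□…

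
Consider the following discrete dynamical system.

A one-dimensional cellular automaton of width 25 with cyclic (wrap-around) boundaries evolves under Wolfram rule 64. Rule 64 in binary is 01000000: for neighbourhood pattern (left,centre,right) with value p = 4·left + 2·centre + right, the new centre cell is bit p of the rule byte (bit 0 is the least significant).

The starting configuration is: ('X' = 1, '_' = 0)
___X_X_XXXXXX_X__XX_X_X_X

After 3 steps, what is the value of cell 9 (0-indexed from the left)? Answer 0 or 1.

0

gen 0: ___X_X_XXXXXX_X__XX_X_X_X
gen 1: ____________X_____X______
gen 2: _________________________
gen 3: _________________________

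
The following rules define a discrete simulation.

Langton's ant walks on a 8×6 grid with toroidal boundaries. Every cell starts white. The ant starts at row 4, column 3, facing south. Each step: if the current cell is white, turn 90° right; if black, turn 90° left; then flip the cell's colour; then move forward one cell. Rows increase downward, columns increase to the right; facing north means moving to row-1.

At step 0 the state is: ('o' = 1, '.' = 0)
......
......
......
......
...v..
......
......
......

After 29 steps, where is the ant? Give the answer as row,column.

2,4

0) ......
......
......
......
...v..
......
......
......
1) ......
......
......
......
..<o..
......
......
......
2) ......
......
......
..^...
..oo..
......
......
......
3) ......
......
......
..o>..
..oo..
......
......
......
4) ......
......
......
..oo..
..ov..
......
......
......
5) ......
......
......
..oo..
..o.>.
......
......
......
6) ......
......
......
..oo..
..o.o.
....v.
......
......
7) ......
......
......
..oo..
..o.o.
...<o.
......
......
8) ......
......
......
..oo..
..o^o.
...oo.
......
......
9) ......
......
......
..oo..
..oo>.
...oo.
......
......
10) ......
......
......
..oo^.
..oo..
...oo.
......
......
11) ......
......
......
..ooo>
..oo..
...oo.
......
......
12) ......
......
......
..oooo
..oo.v
...oo.
......
......
13) ......
......
......
..oooo
..oo<o
...oo.
......
......
14) ......
......
......
..oo^o
..oooo
...oo.
......
......
15) ......
......
......
..o<.o
..oooo
...oo.
......
......
16) ......
......
......
..o..o
..ovoo
...oo.
......
......
17) ......
......
......
..o..o
..o.>o
...oo.
......
......
18) ......
......
......
..o.^o
..o..o
...oo.
......
......
19) ......
......
......
..o.o>
..o..o
...oo.
......
......
20) ......
......
.....^
..o.o.
..o..o
...oo.
......
......
21) ......
......
>....o
..o.o.
..o..o
...oo.
......
......
22) ......
......
o....o
v.o.o.
..o..o
...oo.
......
......
23) ......
......
o....o
o.o.o<
..o..o
...oo.
......
......
24) ......
......
o....^
o.o.oo
..o..o
...oo.
......
......
25) ......
......
o...<.
o.o.oo
..o..o
...oo.
......
......
26) ......
....^.
o...o.
o.o.oo
..o..o
...oo.
......
......
27) ......
....o>
o...o.
o.o.oo
..o..o
...oo.
......
......
28) ......
....oo
o...ov
o.o.oo
..o..o
...oo.
......
......
29) ......
....oo
o...<o
o.o.oo
..o..o
...oo.
......
......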